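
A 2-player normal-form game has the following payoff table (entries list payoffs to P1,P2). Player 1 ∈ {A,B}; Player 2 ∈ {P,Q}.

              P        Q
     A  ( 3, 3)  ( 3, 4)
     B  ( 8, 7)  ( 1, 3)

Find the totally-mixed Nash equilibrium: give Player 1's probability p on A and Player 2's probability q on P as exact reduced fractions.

P1 indiff ⇒ q·3+(1-q)·3 = q·8+(1-q)·1 ⇒ q(-5) = (1-q)(-2) ⇒ q = 2/7
P2 indiff ⇒ p·3+(1-p)·7 = p·4+(1-p)·3 ⇒ p(-1) = (1-p)(-4) ⇒ p = 4/5

(p,q) = (4/5, 2/7)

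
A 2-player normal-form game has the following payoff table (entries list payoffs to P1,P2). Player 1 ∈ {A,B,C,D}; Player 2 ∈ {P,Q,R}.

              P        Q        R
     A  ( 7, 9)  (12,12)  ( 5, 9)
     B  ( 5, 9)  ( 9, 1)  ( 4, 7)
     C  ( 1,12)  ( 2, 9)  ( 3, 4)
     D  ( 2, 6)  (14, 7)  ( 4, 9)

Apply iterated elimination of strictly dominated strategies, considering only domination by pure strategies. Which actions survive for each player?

P1 drop B (A beats it: P:7>5 Q:12>9 R:5>4)
P1 drop C (A beats it: P:7>1 Q:12>2 R:5>3)
P2 drop P (Q beats it: A:12>9 D:7>6)
P1→{A,D} P2→{Q,R}

Remaining: P1:{A,D} P2:{Q,R}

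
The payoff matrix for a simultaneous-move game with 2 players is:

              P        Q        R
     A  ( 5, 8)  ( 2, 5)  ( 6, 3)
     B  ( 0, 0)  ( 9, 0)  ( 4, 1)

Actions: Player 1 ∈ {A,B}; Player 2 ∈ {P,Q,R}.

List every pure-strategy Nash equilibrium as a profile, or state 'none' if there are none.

NE set: (A,P)

(A,P): NE
(A,Q): not NE [P1→B gives 9>2; P2→P gives 8>5]
(A,R): not NE [P2→P gives 8>3]
(B,P): not NE [P1→A gives 5>0; P2→R gives 1>0]
(B,Q): not NE [P2→R gives 1>0]
(B,R): not NE [P1→A gives 6>4]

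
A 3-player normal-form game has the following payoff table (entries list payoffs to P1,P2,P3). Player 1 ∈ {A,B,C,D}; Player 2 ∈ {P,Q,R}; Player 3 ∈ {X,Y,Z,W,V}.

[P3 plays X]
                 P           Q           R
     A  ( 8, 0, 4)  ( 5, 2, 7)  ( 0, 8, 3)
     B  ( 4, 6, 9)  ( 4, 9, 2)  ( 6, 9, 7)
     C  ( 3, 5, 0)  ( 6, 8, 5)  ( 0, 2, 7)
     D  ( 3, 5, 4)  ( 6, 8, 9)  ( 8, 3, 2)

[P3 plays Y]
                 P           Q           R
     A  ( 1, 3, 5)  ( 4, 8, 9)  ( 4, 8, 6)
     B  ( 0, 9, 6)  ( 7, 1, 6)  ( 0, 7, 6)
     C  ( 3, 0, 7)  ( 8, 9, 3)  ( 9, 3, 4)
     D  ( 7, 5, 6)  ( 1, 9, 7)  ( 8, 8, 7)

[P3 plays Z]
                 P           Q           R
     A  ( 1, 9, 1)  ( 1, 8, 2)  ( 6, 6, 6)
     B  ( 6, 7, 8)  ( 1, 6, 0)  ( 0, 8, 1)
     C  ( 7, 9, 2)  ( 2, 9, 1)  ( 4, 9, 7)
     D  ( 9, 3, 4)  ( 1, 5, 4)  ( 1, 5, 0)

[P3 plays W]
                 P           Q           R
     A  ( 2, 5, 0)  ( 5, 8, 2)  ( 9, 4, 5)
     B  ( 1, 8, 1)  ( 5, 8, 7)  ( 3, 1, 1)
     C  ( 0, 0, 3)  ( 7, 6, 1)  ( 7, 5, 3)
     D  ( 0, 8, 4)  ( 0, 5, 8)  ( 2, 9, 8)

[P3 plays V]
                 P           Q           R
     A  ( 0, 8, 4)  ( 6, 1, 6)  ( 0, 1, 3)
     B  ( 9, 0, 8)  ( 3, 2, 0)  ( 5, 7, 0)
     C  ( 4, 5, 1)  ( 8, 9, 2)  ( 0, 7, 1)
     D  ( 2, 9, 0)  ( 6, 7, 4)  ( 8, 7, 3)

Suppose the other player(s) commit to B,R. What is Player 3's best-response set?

u_3(X vs B,R) = 7
u_3(Y vs B,R) = 6
u_3(Z vs B,R) = 1
u_3(W vs B,R) = 1
u_3(V vs B,R) = 0
max payoff 7 at {X}

P3 best: {X}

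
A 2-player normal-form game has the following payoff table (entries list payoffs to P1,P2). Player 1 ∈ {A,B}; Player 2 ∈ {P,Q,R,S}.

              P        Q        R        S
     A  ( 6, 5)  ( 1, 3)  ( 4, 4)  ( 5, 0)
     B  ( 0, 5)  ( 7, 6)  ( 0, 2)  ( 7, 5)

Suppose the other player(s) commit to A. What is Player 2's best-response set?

P2 best: {P}

u_2(P vs A) = 5
u_2(Q vs A) = 3
u_2(R vs A) = 4
u_2(S vs A) = 0
max payoff 5 at {P}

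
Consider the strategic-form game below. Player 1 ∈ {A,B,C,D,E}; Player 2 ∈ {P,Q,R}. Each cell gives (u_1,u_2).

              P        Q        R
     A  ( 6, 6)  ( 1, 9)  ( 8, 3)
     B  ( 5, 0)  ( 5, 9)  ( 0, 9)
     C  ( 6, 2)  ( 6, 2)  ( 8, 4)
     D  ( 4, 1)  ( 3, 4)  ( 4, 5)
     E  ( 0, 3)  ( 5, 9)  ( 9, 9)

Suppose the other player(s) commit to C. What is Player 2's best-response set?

argmax u_2 = {R}

u_2(P vs C) = 2
u_2(Q vs C) = 2
u_2(R vs C) = 4
max payoff 4 at {R}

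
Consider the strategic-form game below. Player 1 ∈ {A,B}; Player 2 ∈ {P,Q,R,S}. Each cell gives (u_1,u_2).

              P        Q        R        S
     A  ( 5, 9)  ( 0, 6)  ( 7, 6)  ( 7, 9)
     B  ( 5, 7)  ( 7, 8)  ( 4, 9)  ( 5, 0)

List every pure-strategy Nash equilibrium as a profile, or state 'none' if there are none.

(A,P): NE
(A,Q): not NE [P1→B gives 7>0; P2→S gives 9>6]
(A,R): not NE [P2→S gives 9>6]
(A,S): NE
(B,P): not NE [P2→R gives 9>7]
(B,Q): not NE [P2→R gives 9>8]
(B,R): not NE [P1→A gives 7>4]
(B,S): not NE [P1→A gives 7>5; P2→R gives 9>0]

PSNE = {(A,P), (A,S)}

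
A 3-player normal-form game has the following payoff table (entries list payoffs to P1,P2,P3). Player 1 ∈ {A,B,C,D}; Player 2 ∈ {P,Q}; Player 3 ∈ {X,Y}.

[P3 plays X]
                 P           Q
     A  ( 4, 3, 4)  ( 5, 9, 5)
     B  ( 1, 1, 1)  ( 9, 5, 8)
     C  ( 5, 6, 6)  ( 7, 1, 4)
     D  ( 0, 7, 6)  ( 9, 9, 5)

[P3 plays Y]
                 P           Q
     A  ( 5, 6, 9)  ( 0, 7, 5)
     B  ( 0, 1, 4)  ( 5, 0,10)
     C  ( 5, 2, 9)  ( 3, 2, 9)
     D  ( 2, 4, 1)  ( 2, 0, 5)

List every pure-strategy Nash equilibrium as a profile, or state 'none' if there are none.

(A,P,X): not NE [P1→C gives 5>4; P2→Q gives 9>3; P3→Y gives 9>4]
(A,P,Y): not NE [P2→Q gives 7>6]
(A,Q,X): not NE [P1→D gives 9>5]
(A,Q,Y): not NE [P1→B gives 5>0]
(B,P,X): not NE [P1→C gives 5>1; P2→Q gives 5>1; P3→Y gives 4>1]
(B,P,Y): not NE [P1→C gives 5>0]
(B,Q,X): not NE [P3→Y gives 10>8]
(B,Q,Y): not NE [P2→P gives 1>0]
(C,P,X): not NE [P3→Y gives 9>6]
(C,P,Y): NE
(C,Q,X): not NE [P1→D gives 9>7; P2→P gives 6>1; P3→Y gives 9>4]
(C,Q,Y): not NE [P1→B gives 5>3]
(D,P,X): not NE [P1→C gives 5>0; P2→Q gives 9>7]
(D,P,Y): not NE [P1→C gives 5>2; P3→X gives 6>1]
(D,Q,X): NE
(D,Q,Y): not NE [P1→B gives 5>2; P2→P gives 4>0]

PSNE = {(C,P,Y), (D,Q,X)}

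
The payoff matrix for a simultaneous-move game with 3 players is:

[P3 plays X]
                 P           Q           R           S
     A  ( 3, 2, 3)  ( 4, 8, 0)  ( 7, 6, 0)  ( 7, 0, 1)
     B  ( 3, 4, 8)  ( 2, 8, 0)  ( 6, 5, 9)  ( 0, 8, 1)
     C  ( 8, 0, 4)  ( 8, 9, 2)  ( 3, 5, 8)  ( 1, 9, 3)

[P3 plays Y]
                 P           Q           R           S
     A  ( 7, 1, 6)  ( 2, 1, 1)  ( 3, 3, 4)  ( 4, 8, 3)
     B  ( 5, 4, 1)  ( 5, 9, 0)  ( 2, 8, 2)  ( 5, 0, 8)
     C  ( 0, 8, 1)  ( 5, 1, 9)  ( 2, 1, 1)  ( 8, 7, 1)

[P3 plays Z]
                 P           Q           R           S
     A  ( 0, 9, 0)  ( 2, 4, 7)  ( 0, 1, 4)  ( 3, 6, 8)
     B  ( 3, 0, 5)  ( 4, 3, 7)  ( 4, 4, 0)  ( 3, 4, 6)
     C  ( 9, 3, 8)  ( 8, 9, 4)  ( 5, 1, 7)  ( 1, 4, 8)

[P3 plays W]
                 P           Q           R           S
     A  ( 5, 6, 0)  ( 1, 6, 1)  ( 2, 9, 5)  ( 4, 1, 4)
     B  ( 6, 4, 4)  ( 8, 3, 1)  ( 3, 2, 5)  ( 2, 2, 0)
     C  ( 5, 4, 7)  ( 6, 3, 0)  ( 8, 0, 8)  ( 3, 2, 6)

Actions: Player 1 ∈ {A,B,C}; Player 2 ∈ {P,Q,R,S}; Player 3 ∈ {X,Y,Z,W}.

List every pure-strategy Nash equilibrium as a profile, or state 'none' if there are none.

PSNE: ∅

(A,P,X): not NE [P1→C gives 8>3; P2→Q gives 8>2; P3→Y gives 6>3]
(A,P,Y): not NE [P2→S gives 8>1]
(A,P,Z): not NE [P1→C gives 9>0; P3→Y gives 6>0]
(A,P,W): not NE [P1→B gives 6>5; P2→R gives 9>6; P3→Y gives 6>0]
(A,Q,X): not NE [P1→C gives 8>4; P3→Z gives 7>0]
(A,Q,Y): not NE [P1→C gives 5>2; P2→S gives 8>1; P3→Z gives 7>1]
(A,Q,Z): not NE [P1→C gives 8>2; P2→P gives 9>4]
(A,Q,W): not NE [P1→B gives 8>1; P2→R gives 9>6; P3→Z gives 7>1]
(A,R,X): not NE [P2→Q gives 8>6; P3→W gives 5>0]
(A,R,Y): not NE [P2→S gives 8>3; P3→W gives 5>4]
(A,R,Z): not NE [P1→C gives 5>0; P2→P gives 9>1; P3→W gives 5>4]
(A,R,W): not NE [P1→C gives 8>2]
(A,S,X): not NE [P2→Q gives 8>0; P3→Z gives 8>1]
(A,S,Y): not NE [P1→C gives 8>4; P3→Z gives 8>3]
(A,S,Z): not NE [P2→P gives 9>6]
(A,S,W): not NE [P2→R gives 9>1; P3→Z gives 8>4]
(B,P,X): not NE [P1→C gives 8>3; P2→S gives 8>4]
(B,P,Y): not NE [P1→A gives 7>5; P2→Q gives 9>4; P3→X gives 8>1]
(B,P,Z): not NE [P1→C gives 9>3; P2→S gives 4>0; P3→X gives 8>5]
(B,P,W): not NE [P3→X gives 8>4]
(B,Q,X): not NE [P1→C gives 8>2; P3→Z gives 7>0]
(B,Q,Y): not NE [P3→Z gives 7>0]
(B,Q,Z): not NE [P1→C gives 8>4; P2→S gives 4>3]
(B,Q,W): not NE [P2→P gives 4>3; P3→Z gives 7>1]
(B,R,X): not NE [P1→A gives 7>6; P2→S gives 8>5]
(B,R,Y): not NE [P1→A gives 3>2; P2→Q gives 9>8; P3→X gives 9>2]
(B,R,Z): not NE [P1→C gives 5>4; P3→X gives 9>0]
(B,R,W): not NE [P1→C gives 8>3; P2→P gives 4>2; P3→X gives 9>5]
(B,S,X): not NE [P1→A gives 7>0; P3→Y gives 8>1]
(B,S,Y): not NE [P1→C gives 8>5; P2→Q gives 9>0]
(B,S,Z): not NE [P3→Y gives 8>6]
(B,S,W): not NE [P1→A gives 4>2; P2→P gives 4>2; P3→Y gives 8>0]
(C,P,X): not NE [P2→S gives 9>0; P3→Z gives 8>4]
(C,P,Y): not NE [P1→A gives 7>0; P3→Z gives 8>1]
(C,P,Z): not NE [P2→Q gives 9>3]
(C,P,W): not NE [P1→B gives 6>5; P3→Z gives 8>7]
(C,Q,X): not NE [P3→Y gives 9>2]
(C,Q,Y): not NE [P2→P gives 8>1]
(C,Q,Z): not NE [P3→Y gives 9>4]
(C,Q,W): not NE [P1→B gives 8>6; P2→P gives 4>3; P3→Y gives 9>0]
(C,R,X): not NE [P1→A gives 7>3; P2→S gives 9>5]
(C,R,Y): not NE [P1→A gives 3>2; P2→P gives 8>1; P3→W gives 8>1]
(C,R,Z): not NE [P2→Q gives 9>1; P3→W gives 8>7]
(C,R,W): not NE [P2→P gives 4>0]
(C,S,X): not NE [P1→A gives 7>1; P3→Z gives 8>3]
(C,S,Y): not NE [P2→P gives 8>7; P3→Z gives 8>1]
(C,S,Z): not NE [P1→B gives 3>1; P2→Q gives 9>4]
(C,S,W): not NE [P1→A gives 4>3; P2→P gives 4>2; P3→Z gives 8>6]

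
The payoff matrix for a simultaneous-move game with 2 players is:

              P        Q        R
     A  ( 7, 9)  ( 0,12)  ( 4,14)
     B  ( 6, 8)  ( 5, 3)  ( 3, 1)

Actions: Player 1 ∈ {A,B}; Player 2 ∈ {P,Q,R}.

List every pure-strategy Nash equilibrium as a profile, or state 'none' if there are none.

(A,P): not NE [P2→R gives 14>9]
(A,Q): not NE [P1→B gives 5>0; P2→R gives 14>12]
(A,R): NE
(B,P): not NE [P1→A gives 7>6]
(B,Q): not NE [P2→P gives 8>3]
(B,R): not NE [P1→A gives 4>3; P2→P gives 8>1]

NE set: (A,R)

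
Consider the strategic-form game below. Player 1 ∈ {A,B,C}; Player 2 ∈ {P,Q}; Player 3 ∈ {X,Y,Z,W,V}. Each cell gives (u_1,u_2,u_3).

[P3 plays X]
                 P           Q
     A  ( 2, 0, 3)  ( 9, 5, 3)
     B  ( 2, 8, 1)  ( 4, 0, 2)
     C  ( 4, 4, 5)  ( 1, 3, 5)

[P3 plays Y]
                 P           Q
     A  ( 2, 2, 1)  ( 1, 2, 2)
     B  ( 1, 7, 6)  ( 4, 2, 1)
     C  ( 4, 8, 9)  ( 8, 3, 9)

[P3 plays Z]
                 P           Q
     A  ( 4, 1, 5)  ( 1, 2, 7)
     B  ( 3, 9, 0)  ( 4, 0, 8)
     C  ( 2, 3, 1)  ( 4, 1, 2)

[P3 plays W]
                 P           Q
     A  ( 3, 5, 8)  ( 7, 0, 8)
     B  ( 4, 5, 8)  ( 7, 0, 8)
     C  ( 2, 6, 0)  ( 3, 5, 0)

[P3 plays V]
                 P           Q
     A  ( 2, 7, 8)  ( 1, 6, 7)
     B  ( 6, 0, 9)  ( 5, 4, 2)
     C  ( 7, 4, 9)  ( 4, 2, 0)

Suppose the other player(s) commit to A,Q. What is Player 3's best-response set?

u_3(X vs A,Q) = 3
u_3(Y vs A,Q) = 2
u_3(Z vs A,Q) = 7
u_3(W vs A,Q) = 8
u_3(V vs A,Q) = 7
max payoff 8 at {W}

BR_3 = {W}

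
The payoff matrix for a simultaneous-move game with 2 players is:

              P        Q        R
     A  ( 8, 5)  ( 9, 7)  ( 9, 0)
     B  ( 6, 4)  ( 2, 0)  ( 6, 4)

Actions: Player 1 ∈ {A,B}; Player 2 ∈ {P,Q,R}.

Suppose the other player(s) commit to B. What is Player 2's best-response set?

u_2(P vs B) = 4
u_2(Q vs B) = 0
u_2(R vs B) = 4
max payoff 4 at {P,R}

BR_2 = {P,R}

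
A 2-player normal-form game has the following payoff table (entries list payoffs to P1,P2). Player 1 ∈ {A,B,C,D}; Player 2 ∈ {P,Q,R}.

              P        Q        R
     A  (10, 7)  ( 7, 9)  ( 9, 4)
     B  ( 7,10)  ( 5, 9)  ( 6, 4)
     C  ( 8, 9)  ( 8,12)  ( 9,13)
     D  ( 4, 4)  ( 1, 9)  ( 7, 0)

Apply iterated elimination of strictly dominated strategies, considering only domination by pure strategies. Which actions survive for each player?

P1 drop B (A beats it: P:10>7 Q:7>5 R:9>6)
P1 drop D (A beats it: P:10>4 Q:7>1 R:9>7)
P2 drop P (Q beats it: A:9>7 C:12>9)
P1→{A,C} P2→{Q,R}

IESDS → P1:{A,C} P2:{Q,R}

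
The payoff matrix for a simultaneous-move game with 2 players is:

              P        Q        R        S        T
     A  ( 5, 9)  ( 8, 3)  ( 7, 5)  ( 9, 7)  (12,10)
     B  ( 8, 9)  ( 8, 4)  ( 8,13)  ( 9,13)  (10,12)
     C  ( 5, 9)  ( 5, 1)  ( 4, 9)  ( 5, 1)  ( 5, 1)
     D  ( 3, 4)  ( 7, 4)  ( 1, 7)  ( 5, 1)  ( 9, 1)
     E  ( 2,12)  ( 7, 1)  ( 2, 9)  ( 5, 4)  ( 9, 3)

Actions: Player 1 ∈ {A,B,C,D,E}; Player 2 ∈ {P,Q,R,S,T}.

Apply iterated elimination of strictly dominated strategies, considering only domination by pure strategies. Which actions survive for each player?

Survivors P1:{A,B} P2:{R,S,T}

P1 drop C (B beats it: P:8>5 Q:8>5 R:8>4 S:9>5 T:10>5)
P1 drop D (A beats it: P:5>3 Q:8>7 R:7>1 S:9>5 T:12>9)
P1 drop E (A beats it: P:5>2 Q:8>7 R:7>2 S:9>5 T:12>9)
P2 drop P (T beats it: A:10>9 B:12>9)
P2 drop Q (R beats it: A:5>3 B:13>4)
P1→{A,B} P2→{R,S,T}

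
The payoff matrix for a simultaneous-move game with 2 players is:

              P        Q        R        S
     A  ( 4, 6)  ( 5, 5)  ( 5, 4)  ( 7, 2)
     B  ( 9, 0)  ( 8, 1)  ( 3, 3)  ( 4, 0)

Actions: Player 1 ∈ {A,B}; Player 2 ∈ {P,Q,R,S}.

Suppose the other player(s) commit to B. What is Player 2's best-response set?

u_2(P vs B) = 0
u_2(Q vs B) = 1
u_2(R vs B) = 3
u_2(S vs B) = 0
max payoff 3 at {R}

argmax u_2 = {R}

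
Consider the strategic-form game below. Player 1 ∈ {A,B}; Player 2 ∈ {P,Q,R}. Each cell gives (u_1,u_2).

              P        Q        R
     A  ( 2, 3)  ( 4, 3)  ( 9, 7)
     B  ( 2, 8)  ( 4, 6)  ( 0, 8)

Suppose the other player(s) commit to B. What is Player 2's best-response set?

u_2(P vs B) = 8
u_2(Q vs B) = 6
u_2(R vs B) = 8
max payoff 8 at {P,R}

P2 best: {P,R}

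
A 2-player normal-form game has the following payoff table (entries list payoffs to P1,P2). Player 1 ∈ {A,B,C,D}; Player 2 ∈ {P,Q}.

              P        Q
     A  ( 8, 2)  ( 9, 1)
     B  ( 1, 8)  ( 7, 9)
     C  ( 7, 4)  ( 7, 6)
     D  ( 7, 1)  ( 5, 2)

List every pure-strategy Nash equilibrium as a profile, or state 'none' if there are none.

(A,P): NE
(A,Q): not NE [P2→P gives 2>1]
(B,P): not NE [P1→A gives 8>1; P2→Q gives 9>8]
(B,Q): not NE [P1→A gives 9>7]
(C,P): not NE [P1→A gives 8>7; P2→Q gives 6>4]
(C,Q): not NE [P1→A gives 9>7]
(D,P): not NE [P1→A gives 8>7; P2→Q gives 2>1]
(D,Q): not NE [P1→A gives 9>5]

Nash profiles: (A,P)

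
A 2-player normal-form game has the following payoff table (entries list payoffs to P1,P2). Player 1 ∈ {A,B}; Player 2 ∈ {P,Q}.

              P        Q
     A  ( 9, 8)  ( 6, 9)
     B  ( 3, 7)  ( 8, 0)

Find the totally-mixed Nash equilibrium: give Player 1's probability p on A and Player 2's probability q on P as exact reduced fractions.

P1 indiff ⇒ q·9+(1-q)·6 = q·3+(1-q)·8 ⇒ q(6) = (1-q)(2) ⇒ q = 1/4
P2 indiff ⇒ p·8+(1-p)·7 = p·9+(1-p)·0 ⇒ p(-1) = (1-p)(-7) ⇒ p = 7/8

P1 mixes 7/8 on A; P2 mixes 1/4 on P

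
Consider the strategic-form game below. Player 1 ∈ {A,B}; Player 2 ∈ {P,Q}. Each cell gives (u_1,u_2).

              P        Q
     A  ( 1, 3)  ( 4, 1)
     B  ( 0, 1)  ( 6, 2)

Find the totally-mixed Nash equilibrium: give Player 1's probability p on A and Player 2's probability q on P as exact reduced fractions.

P1 indiff ⇒ q·1+(1-q)·4 = q·0+(1-q)·6 ⇒ q(1) = (1-q)(2) ⇒ q = 2/3
P2 indiff ⇒ p·3+(1-p)·1 = p·1+(1-p)·2 ⇒ p(2) = (1-p)(1) ⇒ p = 1/3

P1 mixes 1/3 on A; P2 mixes 2/3 on P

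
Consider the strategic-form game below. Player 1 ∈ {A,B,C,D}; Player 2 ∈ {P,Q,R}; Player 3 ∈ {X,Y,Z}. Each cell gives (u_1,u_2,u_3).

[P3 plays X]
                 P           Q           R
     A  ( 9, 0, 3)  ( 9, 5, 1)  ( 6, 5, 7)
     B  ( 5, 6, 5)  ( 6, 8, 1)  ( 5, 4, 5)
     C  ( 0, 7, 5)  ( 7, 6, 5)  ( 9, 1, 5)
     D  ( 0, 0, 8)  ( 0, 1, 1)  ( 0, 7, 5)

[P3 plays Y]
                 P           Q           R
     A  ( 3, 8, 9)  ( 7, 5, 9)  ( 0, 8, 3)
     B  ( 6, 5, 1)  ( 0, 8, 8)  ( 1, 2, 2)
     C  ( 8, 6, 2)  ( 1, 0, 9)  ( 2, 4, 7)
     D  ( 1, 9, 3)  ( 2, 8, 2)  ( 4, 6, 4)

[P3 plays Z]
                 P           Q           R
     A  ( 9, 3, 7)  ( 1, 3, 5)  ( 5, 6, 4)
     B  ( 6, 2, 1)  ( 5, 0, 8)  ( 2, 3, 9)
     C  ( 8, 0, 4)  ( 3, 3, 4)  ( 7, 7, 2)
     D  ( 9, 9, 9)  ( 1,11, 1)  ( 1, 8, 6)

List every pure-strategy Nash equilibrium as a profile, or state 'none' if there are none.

PSNE: ∅

(A,P,X): not NE [P2→R gives 5>0; P3→Y gives 9>3]
(A,P,Y): not NE [P1→C gives 8>3]
(A,P,Z): not NE [P2→R gives 6>3; P3→Y gives 9>7]
(A,Q,X): not NE [P3→Y gives 9>1]
(A,Q,Y): not NE [P2→R gives 8>5]
(A,Q,Z): not NE [P1→B gives 5>1; P2→R gives 6>3; P3→Y gives 9>5]
(A,R,X): not NE [P1→C gives 9>6]
(A,R,Y): not NE [P1→D gives 4>0; P3→X gives 7>3]
(A,R,Z): not NE [P1→C gives 7>5; P3→X gives 7>4]
(B,P,X): not NE [P1→A gives 9>5; P2→Q gives 8>6]
(B,P,Y): not NE [P1→C gives 8>6; P2→Q gives 8>5; P3→X gives 5>1]
(B,P,Z): not NE [P1→D gives 9>6; P2→R gives 3>2; P3→X gives 5>1]
(B,Q,X): not NE [P1→A gives 9>6; P3→Z gives 8>1]
(B,Q,Y): not NE [P1→A gives 7>0]
(B,Q,Z): not NE [P2→R gives 3>0]
(B,R,X): not NE [P1→C gives 9>5; P2→Q gives 8>4; P3→Z gives 9>5]
(B,R,Y): not NE [P1→D gives 4>1; P2→Q gives 8>2; P3→Z gives 9>2]
(B,R,Z): not NE [P1→C gives 7>2]
(C,P,X): not NE [P1→A gives 9>0]
(C,P,Y): not NE [P3→X gives 5>2]
(C,P,Z): not NE [P1→D gives 9>8; P2→R gives 7>0; P3→X gives 5>4]
(C,Q,X): not NE [P1→A gives 9>7; P2→P gives 7>6; P3→Y gives 9>5]
(C,Q,Y): not NE [P1→A gives 7>1; P2→P gives 6>0]
(C,Q,Z): not NE [P1→B gives 5>3; P2→R gives 7>3; P3→Y gives 9>4]
(C,R,X): not NE [P2→P gives 7>1; P3→Y gives 7>5]
(C,R,Y): not NE [P1→D gives 4>2; P2→P gives 6>4]
(C,R,Z): not NE [P3→Y gives 7>2]
(D,P,X): not NE [P1→A gives 9>0; P2→R gives 7>0; P3→Z gives 9>8]
(D,P,Y): not NE [P1→C gives 8>1; P3→Z gives 9>3]
(D,P,Z): not NE [P2→Q gives 11>9]
(D,Q,X): not NE [P1→A gives 9>0; P2→R gives 7>1; P3→Y gives 2>1]
(D,Q,Y): not NE [P1→A gives 7>2; P2→P gives 9>8]
(D,Q,Z): not NE [P1→B gives 5>1; P3→Y gives 2>1]
(D,R,X): not NE [P1→C gives 9>0; P3→Z gives 6>5]
(D,R,Y): not NE [P2→P gives 9>6; P3→Z gives 6>4]
(D,R,Z): not NE [P1→C gives 7>1; P2→Q gives 11>8]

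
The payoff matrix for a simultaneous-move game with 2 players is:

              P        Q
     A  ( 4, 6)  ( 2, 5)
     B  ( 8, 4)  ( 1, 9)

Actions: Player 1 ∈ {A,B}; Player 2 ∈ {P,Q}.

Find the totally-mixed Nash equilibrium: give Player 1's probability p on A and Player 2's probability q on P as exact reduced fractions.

P1 mixes 5/6 on A; P2 mixes 1/5 on P

P1 indiff ⇒ q·4+(1-q)·2 = q·8+(1-q)·1 ⇒ q(-4) = (1-q)(-1) ⇒ q = 1/5
P2 indiff ⇒ p·6+(1-p)·4 = p·5+(1-p)·9 ⇒ p(1) = (1-p)(5) ⇒ p = 5/6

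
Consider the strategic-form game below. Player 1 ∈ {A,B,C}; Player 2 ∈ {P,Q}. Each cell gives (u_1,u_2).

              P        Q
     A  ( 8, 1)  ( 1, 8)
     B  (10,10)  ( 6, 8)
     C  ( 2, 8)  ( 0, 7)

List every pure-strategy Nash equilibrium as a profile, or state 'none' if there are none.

PSNE = {(B,P)}

(A,P): not NE [P1→B gives 10>8; P2→Q gives 8>1]
(A,Q): not NE [P1→B gives 6>1]
(B,P): NE
(B,Q): not NE [P2→P gives 10>8]
(C,P): not NE [P1→B gives 10>2]
(C,Q): not NE [P1→B gives 6>0; P2→P gives 8>7]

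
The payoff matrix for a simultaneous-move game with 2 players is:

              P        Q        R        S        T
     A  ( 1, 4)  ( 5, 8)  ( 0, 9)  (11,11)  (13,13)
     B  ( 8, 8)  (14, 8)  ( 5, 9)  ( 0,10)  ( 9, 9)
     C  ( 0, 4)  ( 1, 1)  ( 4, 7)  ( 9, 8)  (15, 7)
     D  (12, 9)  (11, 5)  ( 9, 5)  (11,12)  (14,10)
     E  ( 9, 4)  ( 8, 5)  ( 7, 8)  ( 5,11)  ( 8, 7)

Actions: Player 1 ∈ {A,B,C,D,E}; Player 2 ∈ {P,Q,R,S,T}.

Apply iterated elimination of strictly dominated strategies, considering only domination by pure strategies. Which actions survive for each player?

P1 drop E (D beats it: P:12>9 Q:11>8 R:9>7 S:11>5 T:14>8)
P2 drop P (S beats it: A:11>4 B:10>8 C:8>4 D:12>9)
P2 drop Q (S beats it: A:11>8 B:10>8 C:8>1 D:12>5)
P1 drop B (D beats it: R:9>5 S:11>0 T:14>9)
P2 drop R (S beats it: A:11>9 C:8>7 D:12>5)
P1→{A,C,D} P2→{S,T}

Remaining: P1:{A,C,D} P2:{S,T}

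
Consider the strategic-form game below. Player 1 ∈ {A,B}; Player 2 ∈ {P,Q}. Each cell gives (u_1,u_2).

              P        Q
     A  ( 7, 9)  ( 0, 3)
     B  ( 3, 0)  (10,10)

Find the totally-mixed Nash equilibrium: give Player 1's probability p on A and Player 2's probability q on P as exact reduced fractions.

P1 indiff ⇒ q·7+(1-q)·0 = q·3+(1-q)·10 ⇒ q(4) = (1-q)(10) ⇒ q = 5/7
P2 indiff ⇒ p·9+(1-p)·0 = p·3+(1-p)·10 ⇒ p(6) = (1-p)(10) ⇒ p = 5/8

(p,q) = (5/8, 5/7)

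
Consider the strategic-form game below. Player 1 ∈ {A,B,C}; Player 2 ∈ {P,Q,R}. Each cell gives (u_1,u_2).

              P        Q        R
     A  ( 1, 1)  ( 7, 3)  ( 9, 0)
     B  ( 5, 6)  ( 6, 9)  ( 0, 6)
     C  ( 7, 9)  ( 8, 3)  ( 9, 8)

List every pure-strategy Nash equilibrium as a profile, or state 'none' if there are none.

(A,P): not NE [P1→C gives 7>1; P2→Q gives 3>1]
(A,Q): not NE [P1→C gives 8>7]
(A,R): not NE [P2→Q gives 3>0]
(B,P): not NE [P1→C gives 7>5; P2→Q gives 9>6]
(B,Q): not NE [P1→C gives 8>6]
(B,R): not NE [P1→C gives 9>0; P2→Q gives 9>6]
(C,P): NE
(C,Q): not NE [P2→P gives 9>3]
(C,R): not NE [P2→P gives 9>8]

Nash profiles: (C,P)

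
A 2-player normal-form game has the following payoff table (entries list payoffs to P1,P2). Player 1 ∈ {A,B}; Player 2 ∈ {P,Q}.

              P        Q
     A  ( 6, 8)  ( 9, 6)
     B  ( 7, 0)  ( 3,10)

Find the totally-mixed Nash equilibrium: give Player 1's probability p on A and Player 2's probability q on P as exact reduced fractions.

P1 mixes 5/6 on A; P2 mixes 6/7 on P

P1 indiff ⇒ q·6+(1-q)·9 = q·7+(1-q)·3 ⇒ q(-1) = (1-q)(-6) ⇒ q = 6/7
P2 indiff ⇒ p·8+(1-p)·0 = p·6+(1-p)·10 ⇒ p(2) = (1-p)(10) ⇒ p = 5/6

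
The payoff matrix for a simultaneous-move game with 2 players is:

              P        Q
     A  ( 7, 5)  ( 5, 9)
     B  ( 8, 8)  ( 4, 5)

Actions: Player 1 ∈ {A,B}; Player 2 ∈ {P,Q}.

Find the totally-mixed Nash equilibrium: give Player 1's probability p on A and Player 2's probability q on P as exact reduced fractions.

P1 indiff ⇒ q·7+(1-q)·5 = q·8+(1-q)·4 ⇒ q(-1) = (1-q)(-1) ⇒ q = 1/2
P2 indiff ⇒ p·5+(1-p)·8 = p·9+(1-p)·5 ⇒ p(-4) = (1-p)(-3) ⇒ p = 3/7

(p,q) = (3/7, 1/2)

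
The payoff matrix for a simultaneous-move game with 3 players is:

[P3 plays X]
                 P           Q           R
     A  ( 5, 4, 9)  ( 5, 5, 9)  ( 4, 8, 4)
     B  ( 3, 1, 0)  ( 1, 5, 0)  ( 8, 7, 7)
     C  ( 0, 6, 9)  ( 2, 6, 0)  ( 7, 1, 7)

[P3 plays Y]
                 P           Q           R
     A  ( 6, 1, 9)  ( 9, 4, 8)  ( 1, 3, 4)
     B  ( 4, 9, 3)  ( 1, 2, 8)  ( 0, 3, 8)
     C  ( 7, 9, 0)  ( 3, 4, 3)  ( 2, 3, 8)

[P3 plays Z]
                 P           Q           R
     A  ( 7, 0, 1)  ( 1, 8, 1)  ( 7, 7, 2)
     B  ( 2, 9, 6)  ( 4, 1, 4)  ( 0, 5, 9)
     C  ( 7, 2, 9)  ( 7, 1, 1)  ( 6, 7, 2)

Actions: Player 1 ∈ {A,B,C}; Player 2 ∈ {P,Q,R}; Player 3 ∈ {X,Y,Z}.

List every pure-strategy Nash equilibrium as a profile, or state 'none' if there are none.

No pure NE.

(A,P,X): not NE [P2→R gives 8>4]
(A,P,Y): not NE [P1→C gives 7>6; P2→Q gives 4>1]
(A,P,Z): not NE [P2→Q gives 8>0; P3→Y gives 9>1]
(A,Q,X): not NE [P2→R gives 8>5]
(A,Q,Y): not NE [P3→X gives 9>8]
(A,Q,Z): not NE [P1→C gives 7>1; P3→X gives 9>1]
(A,R,X): not NE [P1→B gives 8>4]
(A,R,Y): not NE [P1→C gives 2>1; P2→Q gives 4>3]
(A,R,Z): not NE [P2→Q gives 8>7; P3→Y gives 4>2]
(B,P,X): not NE [P1→A gives 5>3; P2→R gives 7>1; P3→Z gives 6>0]
(B,P,Y): not NE [P1→C gives 7>4; P3→Z gives 6>3]
(B,P,Z): not NE [P1→C gives 7>2]
(B,Q,X): not NE [P1→A gives 5>1; P2→R gives 7>5; P3→Y gives 8>0]
(B,Q,Y): not NE [P1→A gives 9>1; P2→P gives 9>2]
(B,Q,Z): not NE [P1→C gives 7>4; P2→P gives 9>1; P3→Y gives 8>4]
(B,R,X): not NE [P3→Z gives 9>7]
(B,R,Y): not NE [P1→C gives 2>0; P2→P gives 9>3; P3→Z gives 9>8]
(B,R,Z): not NE [P1→A gives 7>0; P2→P gives 9>5]
(C,P,X): not NE [P1→A gives 5>0]
(C,P,Y): not NE [P3→Z gives 9>0]
(C,P,Z): not NE [P2→R gives 7>2]
(C,Q,X): not NE [P1→A gives 5>2; P3→Y gives 3>0]
(C,Q,Y): not NE [P1→A gives 9>3; P2→P gives 9>4]
(C,Q,Z): not NE [P2→R gives 7>1; P3→Y gives 3>1]
(C,R,X): not NE [P1→B gives 8>7; P2→Q gives 6>1; P3→Y gives 8>7]
(C,R,Y): not NE [P2→P gives 9>3]
(C,R,Z): not NE [P1→A gives 7>6; P3→Y gives 8>2]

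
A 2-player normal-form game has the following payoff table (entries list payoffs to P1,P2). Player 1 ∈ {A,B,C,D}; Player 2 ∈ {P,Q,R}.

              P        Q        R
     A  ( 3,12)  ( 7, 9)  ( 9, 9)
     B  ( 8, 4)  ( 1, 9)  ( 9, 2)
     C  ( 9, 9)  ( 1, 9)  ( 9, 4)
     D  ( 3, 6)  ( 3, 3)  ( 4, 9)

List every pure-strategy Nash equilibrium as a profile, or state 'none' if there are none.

(A,P): not NE [P1→C gives 9>3]
(A,Q): not NE [P2→P gives 12>9]
(A,R): not NE [P2→P gives 12>9]
(B,P): not NE [P1→C gives 9>8; P2→Q gives 9>4]
(B,Q): not NE [P1→A gives 7>1]
(B,R): not NE [P2→Q gives 9>2]
(C,P): NE
(C,Q): not NE [P1→A gives 7>1]
(C,R): not NE [P2→Q gives 9>4]
(D,P): not NE [P1→C gives 9>3; P2→R gives 9>6]
(D,Q): not NE [P1→A gives 7>3; P2→R gives 9>3]
(D,R): not NE [P1→C gives 9>4]

Nash profiles: (C,P)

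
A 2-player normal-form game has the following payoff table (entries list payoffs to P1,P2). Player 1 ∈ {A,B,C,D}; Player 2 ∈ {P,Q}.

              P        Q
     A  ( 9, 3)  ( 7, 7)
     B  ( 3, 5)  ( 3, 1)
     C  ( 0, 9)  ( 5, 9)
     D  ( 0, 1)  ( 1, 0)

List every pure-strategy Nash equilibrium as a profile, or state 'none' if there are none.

(A,P): not NE [P2→Q gives 7>3]
(A,Q): NE
(B,P): not NE [P1→A gives 9>3]
(B,Q): not NE [P1→A gives 7>3; P2→P gives 5>1]
(C,P): not NE [P1→A gives 9>0]
(C,Q): not NE [P1→A gives 7>5]
(D,P): not NE [P1→A gives 9>0]
(D,Q): not NE [P1→A gives 7>1; P2→P gives 1>0]

Nash profiles: (A,Q)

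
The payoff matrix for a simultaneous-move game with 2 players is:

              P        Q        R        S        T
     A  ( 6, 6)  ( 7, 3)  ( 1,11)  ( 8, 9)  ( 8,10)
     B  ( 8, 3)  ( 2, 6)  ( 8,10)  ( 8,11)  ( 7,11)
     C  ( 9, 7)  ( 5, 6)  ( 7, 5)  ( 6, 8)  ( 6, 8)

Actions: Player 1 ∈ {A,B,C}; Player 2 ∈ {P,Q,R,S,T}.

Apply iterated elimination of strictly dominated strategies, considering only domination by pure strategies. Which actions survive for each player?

P2 drop P (S beats it: A:9>6 B:11>3 C:8>7)
P2 drop Q (S beats it: A:9>3 B:11>6 C:8>6)
P1 drop C (B beats it: R:8>7 S:8>6 T:7>6)
P1→{A,B} P2→{R,S,T}

Survivors P1:{A,B} P2:{R,S,T}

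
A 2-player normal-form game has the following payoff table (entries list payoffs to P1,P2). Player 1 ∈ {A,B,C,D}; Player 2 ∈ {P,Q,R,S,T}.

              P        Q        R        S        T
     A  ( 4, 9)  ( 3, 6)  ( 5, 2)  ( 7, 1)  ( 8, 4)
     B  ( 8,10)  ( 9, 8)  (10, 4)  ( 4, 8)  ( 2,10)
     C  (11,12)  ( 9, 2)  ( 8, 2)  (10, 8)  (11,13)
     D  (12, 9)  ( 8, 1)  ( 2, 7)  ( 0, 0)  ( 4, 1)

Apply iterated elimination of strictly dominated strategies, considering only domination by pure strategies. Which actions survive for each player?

IESDS → P1:{C,D} P2:{P,T}

P1 drop A (C beats it: P:11>4 Q:9>3 R:8>5 S:10>7 T:11>8)
P2 drop Q (P beats it: B:10>8 C:12>2 D:9>1)
P2 drop R (P beats it: B:10>4 C:12>2 D:9>7)
P1 drop B (C beats it: P:11>8 S:10>4 T:11>2)
P2 drop S (P beats it: C:12>8 D:9>0)
P1→{C,D} P2→{P,T}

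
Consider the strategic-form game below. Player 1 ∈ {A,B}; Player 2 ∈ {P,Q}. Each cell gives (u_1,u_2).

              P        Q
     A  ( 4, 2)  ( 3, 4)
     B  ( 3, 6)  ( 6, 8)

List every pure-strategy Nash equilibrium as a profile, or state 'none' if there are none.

NE set: (B,Q)

(A,P): not NE [P2→Q gives 4>2]
(A,Q): not NE [P1→B gives 6>3]
(B,P): not NE [P1→A gives 4>3; P2→Q gives 8>6]
(B,Q): NE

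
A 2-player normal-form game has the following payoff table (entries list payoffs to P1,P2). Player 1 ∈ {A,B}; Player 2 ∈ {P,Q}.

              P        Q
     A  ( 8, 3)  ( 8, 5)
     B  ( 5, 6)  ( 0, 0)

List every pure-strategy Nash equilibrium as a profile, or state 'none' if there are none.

(A,P): not NE [P2→Q gives 5>3]
(A,Q): NE
(B,P): not NE [P1→A gives 8>5]
(B,Q): not NE [P1→A gives 8>0; P2→P gives 6>0]

PSNE = {(A,Q)}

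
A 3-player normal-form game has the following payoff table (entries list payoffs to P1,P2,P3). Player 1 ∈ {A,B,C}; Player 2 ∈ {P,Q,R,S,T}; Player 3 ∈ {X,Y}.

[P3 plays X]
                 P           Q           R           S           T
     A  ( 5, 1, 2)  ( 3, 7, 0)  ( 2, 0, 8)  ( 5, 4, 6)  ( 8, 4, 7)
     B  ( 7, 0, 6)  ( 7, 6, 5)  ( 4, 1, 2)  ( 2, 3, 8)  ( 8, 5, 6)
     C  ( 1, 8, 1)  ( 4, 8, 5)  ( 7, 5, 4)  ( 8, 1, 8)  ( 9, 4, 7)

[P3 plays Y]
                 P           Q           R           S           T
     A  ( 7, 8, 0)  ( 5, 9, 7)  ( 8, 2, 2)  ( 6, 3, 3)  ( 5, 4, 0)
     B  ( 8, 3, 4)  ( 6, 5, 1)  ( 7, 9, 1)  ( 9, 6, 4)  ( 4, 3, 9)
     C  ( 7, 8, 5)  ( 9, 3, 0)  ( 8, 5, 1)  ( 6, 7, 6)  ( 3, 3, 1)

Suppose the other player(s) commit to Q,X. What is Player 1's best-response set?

BR_1 = {B}

u_1(A vs Q,X) = 3
u_1(B vs Q,X) = 7
u_1(C vs Q,X) = 4
max payoff 7 at {B}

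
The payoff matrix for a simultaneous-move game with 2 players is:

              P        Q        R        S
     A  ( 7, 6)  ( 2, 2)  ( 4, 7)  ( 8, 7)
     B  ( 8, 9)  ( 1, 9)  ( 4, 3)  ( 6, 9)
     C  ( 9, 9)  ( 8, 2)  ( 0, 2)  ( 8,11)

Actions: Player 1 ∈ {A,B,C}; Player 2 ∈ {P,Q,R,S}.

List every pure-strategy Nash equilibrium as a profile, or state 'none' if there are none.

(A,P): not NE [P1→C gives 9>7; P2→S gives 7>6]
(A,Q): not NE [P1→C gives 8>2; P2→S gives 7>2]
(A,R): NE
(A,S): NE
(B,P): not NE [P1→C gives 9>8]
(B,Q): not NE [P1→C gives 8>1]
(B,R): not NE [P2→S gives 9>3]
(B,S): not NE [P1→C gives 8>6]
(C,P): not NE [P2→S gives 11>9]
(C,Q): not NE [P2→S gives 11>2]
(C,R): not NE [P1→B gives 4>0; P2→S gives 11>2]
(C,S): NE

PSNE = {(A,R), (A,S), (C,S)}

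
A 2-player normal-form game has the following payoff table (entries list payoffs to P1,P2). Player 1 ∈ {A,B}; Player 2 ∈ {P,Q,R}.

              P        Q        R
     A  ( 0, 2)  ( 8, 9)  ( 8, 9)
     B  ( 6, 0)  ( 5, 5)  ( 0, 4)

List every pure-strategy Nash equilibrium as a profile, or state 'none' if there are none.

(A,P): not NE [P1→B gives 6>0; P2→R gives 9>2]
(A,Q): NE
(A,R): NE
(B,P): not NE [P2→Q gives 5>0]
(B,Q): not NE [P1→A gives 8>5]
(B,R): not NE [P1→A gives 8>0; P2→Q gives 5>4]

PSNE = {(A,Q), (A,R)}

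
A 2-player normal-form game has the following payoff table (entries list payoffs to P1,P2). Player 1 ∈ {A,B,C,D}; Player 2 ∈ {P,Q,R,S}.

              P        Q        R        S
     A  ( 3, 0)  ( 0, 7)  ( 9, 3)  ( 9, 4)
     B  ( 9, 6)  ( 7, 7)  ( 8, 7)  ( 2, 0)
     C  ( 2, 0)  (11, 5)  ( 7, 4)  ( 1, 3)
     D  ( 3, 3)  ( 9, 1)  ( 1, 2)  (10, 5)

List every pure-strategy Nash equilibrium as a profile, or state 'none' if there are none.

(A,P): not NE [P1→B gives 9>3; P2→Q gives 7>0]
(A,Q): not NE [P1→C gives 11>0]
(A,R): not NE [P2→Q gives 7>3]
(A,S): not NE [P1→D gives 10>9; P2→Q gives 7>4]
(B,P): not NE [P2→R gives 7>6]
(B,Q): not NE [P1→C gives 11>7]
(B,R): not NE [P1→A gives 9>8]
(B,S): not NE [P1→D gives 10>2; P2→R gives 7>0]
(C,P): not NE [P1→B gives 9>2; P2→Q gives 5>0]
(C,Q): NE
(C,R): not NE [P1→A gives 9>7; P2→Q gives 5>4]
(C,S): not NE [P1→D gives 10>1; P2→Q gives 5>3]
(D,P): not NE [P1→B gives 9>3; P2→S gives 5>3]
(D,Q): not NE [P1→C gives 11>9; P2→S gives 5>1]
(D,R): not NE [P1→A gives 9>1; P2→S gives 5>2]
(D,S): NE

PSNE = {(C,Q), (D,S)}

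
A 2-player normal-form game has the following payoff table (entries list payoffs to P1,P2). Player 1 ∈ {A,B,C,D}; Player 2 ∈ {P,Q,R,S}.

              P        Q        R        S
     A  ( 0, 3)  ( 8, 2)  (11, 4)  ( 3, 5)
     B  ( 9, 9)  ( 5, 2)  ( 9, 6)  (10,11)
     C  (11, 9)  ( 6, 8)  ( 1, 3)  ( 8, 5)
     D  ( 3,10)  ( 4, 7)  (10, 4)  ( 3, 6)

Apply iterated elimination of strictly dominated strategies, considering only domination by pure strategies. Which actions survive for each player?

P2 drop Q (P beats it: A:3>2 B:9>2 C:9>8 D:10>7)
P2 drop R (S beats it: A:5>4 B:11>6 C:5>3 D:6>4)
P1 drop A (B beats it: P:9>0 S:10>3)
P1 drop D (B beats it: P:9>3 S:10>3)
P1→{B,C} P2→{P,S}

Survivors P1:{B,C} P2:{P,S}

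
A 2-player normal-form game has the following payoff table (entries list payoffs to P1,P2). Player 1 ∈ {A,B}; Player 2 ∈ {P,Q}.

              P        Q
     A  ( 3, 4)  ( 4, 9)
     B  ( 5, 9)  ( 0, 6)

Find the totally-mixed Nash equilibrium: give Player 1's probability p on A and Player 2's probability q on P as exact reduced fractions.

P1 indiff ⇒ q·3+(1-q)·4 = q·5+(1-q)·0 ⇒ q(-2) = (1-q)(-4) ⇒ q = 2/3
P2 indiff ⇒ p·4+(1-p)·9 = p·9+(1-p)·6 ⇒ p(-5) = (1-p)(-3) ⇒ p = 3/8

(p,q) = (3/8, 2/3)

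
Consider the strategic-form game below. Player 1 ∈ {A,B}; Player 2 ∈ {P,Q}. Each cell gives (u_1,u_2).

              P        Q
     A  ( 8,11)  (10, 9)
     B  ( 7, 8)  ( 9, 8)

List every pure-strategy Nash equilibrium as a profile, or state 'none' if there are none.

Nash profiles: (A,P)

(A,P): NE
(A,Q): not NE [P2→P gives 11>9]
(B,P): not NE [P1→A gives 8>7]
(B,Q): not NE [P1→A gives 10>9]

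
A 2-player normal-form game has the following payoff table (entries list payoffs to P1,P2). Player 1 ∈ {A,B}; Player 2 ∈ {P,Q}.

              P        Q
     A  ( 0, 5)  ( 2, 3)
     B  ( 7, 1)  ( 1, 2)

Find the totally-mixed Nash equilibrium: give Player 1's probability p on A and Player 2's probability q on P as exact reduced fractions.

P1 mixes 1/3 on A; P2 mixes 1/8 on P

P1 indiff ⇒ q·0+(1-q)·2 = q·7+(1-q)·1 ⇒ q(-7) = (1-q)(-1) ⇒ q = 1/8
P2 indiff ⇒ p·5+(1-p)·1 = p·3+(1-p)·2 ⇒ p(2) = (1-p)(1) ⇒ p = 1/3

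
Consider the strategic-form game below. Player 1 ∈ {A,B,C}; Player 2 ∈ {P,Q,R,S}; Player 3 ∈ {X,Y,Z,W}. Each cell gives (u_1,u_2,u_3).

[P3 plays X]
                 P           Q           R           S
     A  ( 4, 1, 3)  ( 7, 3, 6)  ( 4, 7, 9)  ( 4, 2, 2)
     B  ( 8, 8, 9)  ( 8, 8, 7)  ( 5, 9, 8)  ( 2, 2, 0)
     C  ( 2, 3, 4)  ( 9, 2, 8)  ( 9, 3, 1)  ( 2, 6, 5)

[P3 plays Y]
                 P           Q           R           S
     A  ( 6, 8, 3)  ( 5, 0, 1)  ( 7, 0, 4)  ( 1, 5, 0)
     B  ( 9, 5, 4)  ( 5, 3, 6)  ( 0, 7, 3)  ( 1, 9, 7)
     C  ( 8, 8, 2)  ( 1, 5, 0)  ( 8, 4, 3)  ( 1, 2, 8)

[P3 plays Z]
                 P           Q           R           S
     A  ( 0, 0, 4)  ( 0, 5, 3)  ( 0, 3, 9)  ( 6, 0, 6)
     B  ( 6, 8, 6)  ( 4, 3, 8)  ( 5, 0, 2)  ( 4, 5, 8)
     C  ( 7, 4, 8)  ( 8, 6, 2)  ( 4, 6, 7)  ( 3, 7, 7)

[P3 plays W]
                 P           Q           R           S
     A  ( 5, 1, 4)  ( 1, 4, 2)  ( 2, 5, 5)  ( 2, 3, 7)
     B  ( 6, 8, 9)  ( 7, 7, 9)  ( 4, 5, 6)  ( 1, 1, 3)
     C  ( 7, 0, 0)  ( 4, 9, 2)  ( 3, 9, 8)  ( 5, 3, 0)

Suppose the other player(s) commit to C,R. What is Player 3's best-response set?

u_3(X vs C,R) = 1
u_3(Y vs C,R) = 3
u_3(Z vs C,R) = 7
u_3(W vs C,R) = 8
max payoff 8 at {W}

argmax u_3 = {W}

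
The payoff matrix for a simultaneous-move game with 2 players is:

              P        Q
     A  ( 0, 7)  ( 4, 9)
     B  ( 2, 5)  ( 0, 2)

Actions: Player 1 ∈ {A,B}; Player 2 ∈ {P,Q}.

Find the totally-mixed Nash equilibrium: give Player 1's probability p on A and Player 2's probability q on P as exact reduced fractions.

(p,q) = (3/5, 2/3)

P1 indiff ⇒ q·0+(1-q)·4 = q·2+(1-q)·0 ⇒ q(-2) = (1-q)(-4) ⇒ q = 2/3
P2 indiff ⇒ p·7+(1-p)·5 = p·9+(1-p)·2 ⇒ p(-2) = (1-p)(-3) ⇒ p = 3/5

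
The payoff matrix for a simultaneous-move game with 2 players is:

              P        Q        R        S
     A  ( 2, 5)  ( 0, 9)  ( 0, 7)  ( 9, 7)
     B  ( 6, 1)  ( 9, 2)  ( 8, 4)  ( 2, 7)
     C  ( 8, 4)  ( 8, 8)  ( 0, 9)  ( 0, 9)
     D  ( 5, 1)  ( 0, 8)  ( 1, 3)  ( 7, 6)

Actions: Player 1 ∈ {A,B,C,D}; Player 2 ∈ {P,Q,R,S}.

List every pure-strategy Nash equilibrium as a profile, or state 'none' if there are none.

(A,P): not NE [P1→C gives 8>2; P2→Q gives 9>5]
(A,Q): not NE [P1→B gives 9>0]
(A,R): not NE [P1→B gives 8>0; P2→Q gives 9>7]
(A,S): not NE [P2→Q gives 9>7]
(B,P): not NE [P1→C gives 8>6; P2→S gives 7>1]
(B,Q): not NE [P2→S gives 7>2]
(B,R): not NE [P2→S gives 7>4]
(B,S): not NE [P1→A gives 9>2]
(C,P): not NE [P2→S gives 9>4]
(C,Q): not NE [P1→B gives 9>8; P2→S gives 9>8]
(C,R): not NE [P1→B gives 8>0]
(C,S): not NE [P1→A gives 9>0]
(D,P): not NE [P1→C gives 8>5; P2→Q gives 8>1]
(D,Q): not NE [P1→B gives 9>0]
(D,R): not NE [P1→B gives 8>1; P2→Q gives 8>3]
(D,S): not NE [P1→A gives 9>7; P2→Q gives 8>6]

PSNE: ∅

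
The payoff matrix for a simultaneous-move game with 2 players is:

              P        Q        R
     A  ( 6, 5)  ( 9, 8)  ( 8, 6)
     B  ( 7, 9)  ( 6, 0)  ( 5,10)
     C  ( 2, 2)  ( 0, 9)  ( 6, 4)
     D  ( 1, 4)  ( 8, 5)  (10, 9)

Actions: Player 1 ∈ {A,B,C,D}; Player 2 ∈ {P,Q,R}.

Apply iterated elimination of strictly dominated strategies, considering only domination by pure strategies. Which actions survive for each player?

Remaining: P1:{A,D} P2:{Q,R}

P1 drop C (A beats it: P:6>2 Q:9>0 R:8>6)
P2 drop P (R beats it: A:6>5 B:10>9 D:9>4)
P1 drop B (A beats it: Q:9>6 R:8>5)
P1→{A,D} P2→{Q,R}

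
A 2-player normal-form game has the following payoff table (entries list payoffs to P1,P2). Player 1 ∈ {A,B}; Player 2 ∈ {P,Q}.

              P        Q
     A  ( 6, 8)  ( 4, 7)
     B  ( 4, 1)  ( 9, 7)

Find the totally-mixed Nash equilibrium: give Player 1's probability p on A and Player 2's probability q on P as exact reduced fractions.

p=6/7, q=5/7

P1 indiff ⇒ q·6+(1-q)·4 = q·4+(1-q)·9 ⇒ q(2) = (1-q)(5) ⇒ q = 5/7
P2 indiff ⇒ p·8+(1-p)·1 = p·7+(1-p)·7 ⇒ p(1) = (1-p)(6) ⇒ p = 6/7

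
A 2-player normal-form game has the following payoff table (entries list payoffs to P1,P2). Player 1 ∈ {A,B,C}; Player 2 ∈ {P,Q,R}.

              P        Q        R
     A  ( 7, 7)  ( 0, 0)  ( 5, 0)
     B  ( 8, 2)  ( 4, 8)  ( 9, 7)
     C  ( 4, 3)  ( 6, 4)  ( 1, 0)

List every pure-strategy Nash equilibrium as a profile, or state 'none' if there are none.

Nash profiles: (C,Q)

(A,P): not NE [P1→B gives 8>7]
(A,Q): not NE [P1→C gives 6>0; P2→P gives 7>0]
(A,R): not NE [P1→B gives 9>5; P2→P gives 7>0]
(B,P): not NE [P2→Q gives 8>2]
(B,Q): not NE [P1→C gives 6>4]
(B,R): not NE [P2→Q gives 8>7]
(C,P): not NE [P1→B gives 8>4; P2→Q gives 4>3]
(C,Q): NE
(C,R): not NE [P1→B gives 9>1; P2→Q gives 4>0]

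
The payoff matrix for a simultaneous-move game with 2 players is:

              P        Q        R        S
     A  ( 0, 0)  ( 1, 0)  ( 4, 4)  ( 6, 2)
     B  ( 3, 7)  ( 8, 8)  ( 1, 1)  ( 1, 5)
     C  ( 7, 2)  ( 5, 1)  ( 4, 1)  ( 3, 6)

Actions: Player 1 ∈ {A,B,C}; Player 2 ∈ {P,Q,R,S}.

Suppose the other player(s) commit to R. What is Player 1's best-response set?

argmax u_1 = {A,C}

u_1(A vs R) = 4
u_1(B vs R) = 1
u_1(C vs R) = 4
max payoff 4 at {A,C}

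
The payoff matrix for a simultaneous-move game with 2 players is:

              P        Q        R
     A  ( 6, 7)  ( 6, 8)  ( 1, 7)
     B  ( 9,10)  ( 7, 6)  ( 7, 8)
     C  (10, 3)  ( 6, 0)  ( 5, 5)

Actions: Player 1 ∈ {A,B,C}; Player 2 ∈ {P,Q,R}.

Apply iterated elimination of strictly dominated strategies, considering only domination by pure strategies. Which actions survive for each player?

Remaining: P1:{B,C} P2:{P,R}

P1 drop A (B beats it: P:9>6 Q:7>6 R:7>1)
P2 drop Q (P beats it: B:10>6 C:3>0)
P1→{B,C} P2→{P,R}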